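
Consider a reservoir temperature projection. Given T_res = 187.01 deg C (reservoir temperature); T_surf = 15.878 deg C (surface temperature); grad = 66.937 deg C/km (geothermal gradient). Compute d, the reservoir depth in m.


d = (T_res - T_surf) / grad * 1000
d = (187.01 - 15.878) / 66.937 * 1000
d = 2556.6 m


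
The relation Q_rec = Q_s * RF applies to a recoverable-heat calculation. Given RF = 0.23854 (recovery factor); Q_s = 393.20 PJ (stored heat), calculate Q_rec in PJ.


Q_rec = Q_s * RF
Q_rec = 393.20 * 0.23854
Q_rec = 93.794 PJ


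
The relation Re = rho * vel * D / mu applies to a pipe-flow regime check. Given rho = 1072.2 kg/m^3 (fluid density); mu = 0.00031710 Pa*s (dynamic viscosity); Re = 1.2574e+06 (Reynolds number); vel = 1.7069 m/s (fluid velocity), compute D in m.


D = Re * mu / (rho * vel)
D = 1.2574e+06 * 0.00031710 / (1072.2 * 1.7069)
D = 0.21786 m


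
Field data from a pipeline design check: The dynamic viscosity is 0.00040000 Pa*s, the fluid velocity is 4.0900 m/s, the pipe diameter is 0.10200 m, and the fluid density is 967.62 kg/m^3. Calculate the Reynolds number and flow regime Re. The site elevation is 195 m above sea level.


Step 1: Re = rho*vel*D/mu = 967.62*4.09*0.102/0.0004 = 1.0092e+06
Step 2: Re = 1.0092e+06 > 4000, so flow is turbulent.
Re = 1.0092e+06 (turbulent)


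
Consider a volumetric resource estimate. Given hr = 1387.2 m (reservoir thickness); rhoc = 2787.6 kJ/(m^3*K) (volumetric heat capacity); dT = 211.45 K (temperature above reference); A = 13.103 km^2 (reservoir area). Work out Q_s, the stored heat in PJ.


Step 1: Vr = A*1e6*hr = 13.103*1e6*1387.2 = 1.817648e+10 m^3
Step 2: Q_s = Vr*rhoc*dT/1e12 = 1.817648e+10*2787.6*211.45/1e12 = 10714 PJ
Q_s = 10714 PJ


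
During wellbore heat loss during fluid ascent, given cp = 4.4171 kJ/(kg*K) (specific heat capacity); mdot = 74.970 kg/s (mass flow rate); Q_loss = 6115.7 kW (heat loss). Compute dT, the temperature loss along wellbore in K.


dT = Q_loss / (mdot * cp)
dT = 6115.7 / (74.970 * 4.4171)
dT = 18.468 K


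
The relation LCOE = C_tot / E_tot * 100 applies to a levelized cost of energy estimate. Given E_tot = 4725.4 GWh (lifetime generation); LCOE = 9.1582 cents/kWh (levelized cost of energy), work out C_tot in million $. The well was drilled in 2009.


C_tot = LCOE / 100 * E_tot
C_tot = 9.1582 / 100 * 4725.4
C_tot = 432.76 million $


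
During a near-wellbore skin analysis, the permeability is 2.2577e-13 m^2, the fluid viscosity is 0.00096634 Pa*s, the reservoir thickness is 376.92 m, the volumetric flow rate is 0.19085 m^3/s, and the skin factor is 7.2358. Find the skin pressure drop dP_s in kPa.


dP_s = S * q * mu / (2*pi*k*hr) / 1000
dP_s = 7.2358 * 0.19085 * 0.00096634 / (2*pi*2.2577e-13*376.92) / 1000
dP_s = 2495.8 kPa


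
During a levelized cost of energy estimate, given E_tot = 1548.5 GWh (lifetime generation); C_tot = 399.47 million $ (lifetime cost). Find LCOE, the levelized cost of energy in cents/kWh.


LCOE = C_tot / E_tot * 100
LCOE = 399.47 / 1548.5 * 100
LCOE = 25.797 cents/kWh


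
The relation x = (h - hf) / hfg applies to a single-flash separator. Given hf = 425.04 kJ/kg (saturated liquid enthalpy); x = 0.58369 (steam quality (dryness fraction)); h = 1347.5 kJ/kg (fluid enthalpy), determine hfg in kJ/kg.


hfg = (h - hf) / x
hfg = (1347.5 - 425.04) / 0.58369
hfg = 1580.4 kJ/kg


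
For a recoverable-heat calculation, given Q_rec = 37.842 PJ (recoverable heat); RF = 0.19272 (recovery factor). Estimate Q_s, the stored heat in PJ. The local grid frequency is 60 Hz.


Q_s = Q_rec / RF
Q_s = 37.842 / 0.19272
Q_s = 196.36 PJ


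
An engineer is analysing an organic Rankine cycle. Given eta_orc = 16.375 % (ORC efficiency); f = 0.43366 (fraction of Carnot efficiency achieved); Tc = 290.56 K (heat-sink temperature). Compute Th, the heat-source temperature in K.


Th = Tc / (1 - (eta_orc/100)/f)
Th = 290.56 / (1 - (16.375/100)/0.43366)
Th = 466.84 K


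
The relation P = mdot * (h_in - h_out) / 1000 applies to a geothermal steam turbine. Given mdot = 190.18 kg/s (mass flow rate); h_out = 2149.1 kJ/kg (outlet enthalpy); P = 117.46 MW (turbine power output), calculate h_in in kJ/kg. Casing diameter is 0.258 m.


h_in = h_out + P * 1000 / mdot
h_in = 2149.1 + 117.46 * 1000 / 190.18
h_in = 2766.7 kJ/kg


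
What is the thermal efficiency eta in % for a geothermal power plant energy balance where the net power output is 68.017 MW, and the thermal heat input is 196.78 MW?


eta = W_net / Q_in * 100
eta = 68.017 / 196.78 * 100
eta = 34.565 %


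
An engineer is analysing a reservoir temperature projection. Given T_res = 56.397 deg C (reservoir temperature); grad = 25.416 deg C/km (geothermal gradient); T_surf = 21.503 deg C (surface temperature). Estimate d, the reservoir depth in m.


d = (T_res - T_surf) / grad * 1000
d = (56.397 - 21.503) / 25.416 * 1000
d = 1372.9 m


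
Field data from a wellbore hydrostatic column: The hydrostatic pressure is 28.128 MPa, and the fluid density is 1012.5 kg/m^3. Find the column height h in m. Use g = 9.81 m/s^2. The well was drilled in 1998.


h = P * 1e6 / (g * rho)
h = 28.128 * 1e6 / (9.81 * 1012.5)
h = 2831.9 m


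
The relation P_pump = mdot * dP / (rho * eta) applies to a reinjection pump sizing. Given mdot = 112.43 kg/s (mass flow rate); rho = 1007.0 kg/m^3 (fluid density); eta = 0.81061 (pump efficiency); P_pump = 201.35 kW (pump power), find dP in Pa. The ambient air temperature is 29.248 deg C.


dP = P_pump * rho * eta / mdot
dP = 201.35 * 1007.0 * 0.81061 / 112.43
dP = 1461.877 kPa
Convert: 1461.877 kPa * 1000.0 = 1.4619e+06 Pa
dP = 1.4619e+06 Pa


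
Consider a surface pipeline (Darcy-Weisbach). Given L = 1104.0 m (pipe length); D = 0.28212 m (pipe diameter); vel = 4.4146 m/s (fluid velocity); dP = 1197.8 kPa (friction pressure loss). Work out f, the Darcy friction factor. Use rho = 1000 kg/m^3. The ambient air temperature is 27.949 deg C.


f = dP*1000 / ((L/D)*(rho*vel^2/2))
f = 1197.8*1000 / ((1104.0/0.28212)*(1000*4.4146^2/2))
f = 0.031412


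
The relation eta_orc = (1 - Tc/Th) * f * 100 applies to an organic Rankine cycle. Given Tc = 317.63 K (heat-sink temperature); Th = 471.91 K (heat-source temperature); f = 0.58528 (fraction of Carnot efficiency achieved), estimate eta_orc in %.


eta_orc = (1 - Tc/Th) * f * 100
eta_orc = (1 - 317.63/471.91) * 0.58528 * 100
eta_orc = 19.134 %


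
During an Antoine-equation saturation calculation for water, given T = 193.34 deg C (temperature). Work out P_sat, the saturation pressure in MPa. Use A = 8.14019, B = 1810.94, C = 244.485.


P_sat = 10^(A - B/(C + T)) / 760 * 0.101325
P_sat = 10^(8.14019 - 1810.94/(244.485 + 193.34)) / 760 * 0.101325
P_sat = 1.3455 MPa


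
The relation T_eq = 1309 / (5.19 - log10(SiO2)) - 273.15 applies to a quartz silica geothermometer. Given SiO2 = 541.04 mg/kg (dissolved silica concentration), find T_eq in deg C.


T_eq = 1309 / (5.19 - log10(SiO2)) - 273.15
T_eq = 1309 / (5.19 - log10(541.04)) - 273.15
T_eq = 259.66 deg C


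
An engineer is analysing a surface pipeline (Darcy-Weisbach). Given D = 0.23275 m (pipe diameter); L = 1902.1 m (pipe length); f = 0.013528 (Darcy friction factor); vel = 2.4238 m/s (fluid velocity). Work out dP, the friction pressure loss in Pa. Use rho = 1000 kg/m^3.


dP = f * (L/D) * (rho*vel^2/2) / 1000
dP = 0.013528 * (1902.1/0.23275) * (1000*2.4238^2/2) / 1000
dP = 324.7438 kPa
Convert: 324.7438 kPa * 1000.0 = 3.2474e+05 Pa
dP = 3.2474e+05 Pa


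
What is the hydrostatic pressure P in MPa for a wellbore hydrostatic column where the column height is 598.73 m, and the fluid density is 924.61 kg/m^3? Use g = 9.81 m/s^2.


P = rho * g * h / 1e6
P = 924.61 * 9.81 * 598.73 / 1e6
P = 5.4307 MPa


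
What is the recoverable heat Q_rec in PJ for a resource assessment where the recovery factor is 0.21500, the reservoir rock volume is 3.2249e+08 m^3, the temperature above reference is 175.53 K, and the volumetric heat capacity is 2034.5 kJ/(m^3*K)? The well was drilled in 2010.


Step 1: Q_s = Vr*rhoc*dT/1e12 = 3.2249e+08*2034.5*175.53/1e12 = 115.1663 PJ
Step 2: Q_rec = Q_s * RF = 115.1663 * 0.215 = 24.761 PJ
Q_rec = 24.761 PJ


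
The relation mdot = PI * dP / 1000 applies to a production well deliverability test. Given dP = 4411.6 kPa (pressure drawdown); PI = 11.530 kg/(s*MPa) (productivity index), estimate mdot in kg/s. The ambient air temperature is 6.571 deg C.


mdot = PI * dP / 1000
mdot = 11.530 * 4411.6 / 1000
mdot = 50.866 kg/s


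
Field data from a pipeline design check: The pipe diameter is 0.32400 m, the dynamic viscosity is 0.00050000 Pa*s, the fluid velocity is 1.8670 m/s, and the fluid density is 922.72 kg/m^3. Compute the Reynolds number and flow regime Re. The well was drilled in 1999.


Step 1: Re = rho*vel*D/mu = 922.72*1.867*0.324/0.0005 = 1.1163e+06
Step 2: Re = 1.1163e+06 > 4000, so flow is turbulent.
Re = 1.1163e+06 (turbulent)


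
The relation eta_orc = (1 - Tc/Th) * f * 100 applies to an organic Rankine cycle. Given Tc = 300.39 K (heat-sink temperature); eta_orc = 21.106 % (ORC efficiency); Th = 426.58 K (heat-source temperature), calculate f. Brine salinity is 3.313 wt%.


f = (eta_orc/100) / (1 - Tc/Th)
f = (21.106/100) / (1 - 300.39/426.58)
f = 0.71348


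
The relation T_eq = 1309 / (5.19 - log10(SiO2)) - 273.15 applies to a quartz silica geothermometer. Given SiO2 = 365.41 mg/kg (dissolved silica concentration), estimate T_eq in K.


T_eq = 1309 / (5.19 - log10(SiO2)) - 273.15
T_eq = 1309 / (5.19 - log10(365.41)) - 273.15
T_eq = 225.0954 deg C
Convert to K: 225.0954 + 273.15 = 498.25 K
T_eq = 498.25 K


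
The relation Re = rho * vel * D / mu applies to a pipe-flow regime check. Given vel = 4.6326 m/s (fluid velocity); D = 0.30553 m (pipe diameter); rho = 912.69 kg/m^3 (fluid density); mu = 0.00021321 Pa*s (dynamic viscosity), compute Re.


Re = rho * vel * D / mu
Re = 912.69 * 4.6326 * 0.30553 / 0.00021321
Re = 6.0589e+06


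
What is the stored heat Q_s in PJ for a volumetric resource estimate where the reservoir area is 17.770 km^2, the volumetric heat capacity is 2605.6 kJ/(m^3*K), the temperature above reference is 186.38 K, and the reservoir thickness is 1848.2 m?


Step 1: Vr = A*1e6*hr = 17.77*1e6*1848.2 = 3.284251e+10 m^3
Step 2: Q_s = Vr*rhoc*dT/1e12 = 3.284251e+10*2605.6*186.38/1e12 = 15949 PJ
Q_s = 15949 PJ


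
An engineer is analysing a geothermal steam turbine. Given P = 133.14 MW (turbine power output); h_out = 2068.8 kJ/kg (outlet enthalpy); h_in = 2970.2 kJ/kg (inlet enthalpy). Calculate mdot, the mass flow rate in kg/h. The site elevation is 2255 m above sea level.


mdot = P * 1000 / (h_in - h_out)
mdot = 133.14 * 1000 / (2970.2 - 2068.8)
mdot = 147.7036 kg/s
Convert: 147.7036 kg/s * 3600.0 = 5.3173e+05 kg/h
mdot = 5.3173e+05 kg/h


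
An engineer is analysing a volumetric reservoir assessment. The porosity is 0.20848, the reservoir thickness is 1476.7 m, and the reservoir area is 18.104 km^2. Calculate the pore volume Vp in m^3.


Vp = A * 1e6 * hr * phi
Vp = 18.104 * 1e6 * 1476.7 * 0.20848
Vp = 5.5735e+09 m^3


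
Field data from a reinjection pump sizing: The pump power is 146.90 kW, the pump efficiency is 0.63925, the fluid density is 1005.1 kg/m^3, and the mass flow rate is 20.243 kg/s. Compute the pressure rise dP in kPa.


dP = P_pump * rho * eta / mdot
dP = 146.90 * 1005.1 * 0.63925 / 20.243
dP = 4662.6 kPa


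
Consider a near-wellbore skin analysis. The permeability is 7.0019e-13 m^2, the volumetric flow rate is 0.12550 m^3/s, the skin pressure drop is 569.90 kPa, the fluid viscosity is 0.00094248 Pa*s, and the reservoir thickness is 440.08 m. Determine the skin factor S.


S = dP_s * 1000 * 2*pi*k*hr / (q*mu)
S = 569.90 * 1000 * 2*pi*7.0019e-13*440.08 / (0.12550*0.00094248)
S = 9.3285


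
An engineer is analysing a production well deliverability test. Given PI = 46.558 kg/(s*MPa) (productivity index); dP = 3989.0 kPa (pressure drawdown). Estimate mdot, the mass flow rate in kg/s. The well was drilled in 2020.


mdot = PI * dP / 1000
mdot = 46.558 * 3989.0 / 1000
mdot = 185.72 kg/s


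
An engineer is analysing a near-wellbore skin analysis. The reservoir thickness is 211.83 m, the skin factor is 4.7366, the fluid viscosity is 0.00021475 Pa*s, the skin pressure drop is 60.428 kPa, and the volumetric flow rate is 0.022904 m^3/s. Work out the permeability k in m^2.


k = S*q*mu / (2*pi*dP_s*1000*hr)
k = 4.7366*0.022904*0.00021475 / (2*pi*60.428*1000*211.83)
k = 2.8967e-13 m^2


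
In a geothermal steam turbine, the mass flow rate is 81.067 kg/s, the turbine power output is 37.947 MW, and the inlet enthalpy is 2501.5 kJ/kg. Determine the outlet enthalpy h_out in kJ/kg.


h_out = h_in - P * 1000 / mdot
h_out = 2501.5 - 37.947 * 1000 / 81.067
h_out = 2033.4 kJ/kg


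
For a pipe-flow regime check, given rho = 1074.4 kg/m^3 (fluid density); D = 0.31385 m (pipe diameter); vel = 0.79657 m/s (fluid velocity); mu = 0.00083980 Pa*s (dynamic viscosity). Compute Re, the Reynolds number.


Re = rho * vel * D / mu
Re = 1074.4 * 0.79657 * 0.31385 / 0.00083980
Re = 3.1984e+05


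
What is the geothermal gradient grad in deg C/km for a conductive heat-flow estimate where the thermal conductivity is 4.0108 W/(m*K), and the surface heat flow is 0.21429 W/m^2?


grad = q * 1000 / k
grad = 0.21429 * 1000 / 4.0108
grad = 53.428 deg C/km


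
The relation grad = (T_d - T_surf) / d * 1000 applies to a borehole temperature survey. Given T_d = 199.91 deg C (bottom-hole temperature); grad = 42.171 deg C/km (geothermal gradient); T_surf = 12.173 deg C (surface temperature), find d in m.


d = (T_d - T_surf) / grad * 1000
d = (199.91 - 12.173) / 42.171 * 1000
d = 4451.8 m


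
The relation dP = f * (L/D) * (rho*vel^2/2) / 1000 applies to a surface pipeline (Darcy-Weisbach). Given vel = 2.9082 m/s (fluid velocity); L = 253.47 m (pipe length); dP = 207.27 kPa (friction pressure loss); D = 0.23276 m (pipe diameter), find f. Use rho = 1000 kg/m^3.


f = dP*1000 / ((L/D)*(rho*vel^2/2))
f = 207.27*1000 / ((253.47/0.23276)*(1000*2.9082^2/2))
f = 0.045009


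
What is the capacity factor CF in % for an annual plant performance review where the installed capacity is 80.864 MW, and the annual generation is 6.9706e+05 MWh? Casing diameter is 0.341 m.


CF = E_a / (cap * 8760) * 100
CF = 6.9706e+05 / (80.864 * 8760) * 100
CF = 98.404 %


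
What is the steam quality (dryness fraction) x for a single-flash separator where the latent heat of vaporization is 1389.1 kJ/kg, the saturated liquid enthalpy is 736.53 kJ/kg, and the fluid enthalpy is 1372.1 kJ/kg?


x = (h - hf) / hfg
x = (1372.1 - 736.53) / 1389.1
x = 0.45754


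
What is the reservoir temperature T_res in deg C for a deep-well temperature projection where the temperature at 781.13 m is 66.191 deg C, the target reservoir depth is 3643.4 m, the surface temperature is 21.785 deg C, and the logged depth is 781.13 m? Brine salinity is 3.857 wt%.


Step 1: grad = (T_d1 - T_surf)/d1 * 1000 = (66.191 - 21.785)/781.13 * 1000 = 56.84841 deg C/km
Step 2: T_res = T_surf + grad*d2/1000 = 21.785 + 56.84841*3643.4/1000 = 228.91 deg C
T_res = 228.91 deg C


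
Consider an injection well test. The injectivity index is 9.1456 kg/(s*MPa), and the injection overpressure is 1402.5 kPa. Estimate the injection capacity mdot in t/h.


mdot = II * dP / 1000
mdot = 9.1456 * 1402.5 / 1000
mdot = 12.82670 kg/s
Convert: 12.82670 kg/s * 3.6 = 46.176 t/h
mdot = 46.176 t/h


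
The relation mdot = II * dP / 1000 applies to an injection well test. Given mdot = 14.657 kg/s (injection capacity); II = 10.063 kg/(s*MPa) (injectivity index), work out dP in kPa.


dP = mdot * 1000 / II
dP = 14.657 * 1000 / 10.063
dP = 1456.5 kPa


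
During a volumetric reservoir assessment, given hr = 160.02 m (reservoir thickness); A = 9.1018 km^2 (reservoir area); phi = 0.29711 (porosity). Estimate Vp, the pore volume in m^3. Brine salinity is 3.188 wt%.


Vp = A * 1e6 * hr * phi
Vp = 9.1018 * 1e6 * 160.02 * 0.29711
Vp = 4.3273e+08 m^3


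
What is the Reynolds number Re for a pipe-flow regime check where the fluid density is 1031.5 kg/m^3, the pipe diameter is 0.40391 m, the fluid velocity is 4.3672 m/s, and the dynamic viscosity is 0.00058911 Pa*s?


Re = rho * vel * D / mu
Re = 1031.5 * 4.3672 * 0.40391 / 0.00058911
Re = 3.0886e+06


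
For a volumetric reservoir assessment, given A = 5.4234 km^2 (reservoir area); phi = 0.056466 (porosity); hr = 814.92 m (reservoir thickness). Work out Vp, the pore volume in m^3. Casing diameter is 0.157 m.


Vp = A * 1e6 * hr * phi
Vp = 5.4234 * 1e6 * 814.92 * 0.056466
Vp = 2.4956e+08 m^3


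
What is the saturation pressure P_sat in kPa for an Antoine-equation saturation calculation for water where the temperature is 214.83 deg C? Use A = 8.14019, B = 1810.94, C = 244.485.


P_sat = 10^(A - B/(C + T)) / 760 * 0.101325
P_sat = 10^(8.14019 - 1810.94/(244.485 + 214.83)) / 760 * 0.101325
P_sat = 2.100853 MPa
Convert: 2.100853 MPa * 1000.0 = 2100.9 kPa
P_sat = 2100.9 kPa


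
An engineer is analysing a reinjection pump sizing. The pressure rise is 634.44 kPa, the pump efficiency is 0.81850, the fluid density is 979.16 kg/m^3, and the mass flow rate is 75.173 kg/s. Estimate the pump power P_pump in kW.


P_pump = mdot * dP / (rho * eta)
P_pump = 75.173 * 634.44 / (979.16 * 0.81850)
P_pump = 59.509 kW


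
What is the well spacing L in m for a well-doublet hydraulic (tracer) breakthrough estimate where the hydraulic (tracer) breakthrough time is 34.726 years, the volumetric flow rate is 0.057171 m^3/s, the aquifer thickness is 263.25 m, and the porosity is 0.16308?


L = sqrt(t_bt*365.25*86400*3*Qv / (pi*hr*phi))
L = sqrt(34.726*365.25*86400*3*0.057171 / (pi*263.25*0.16308))
L = 1180.5 m


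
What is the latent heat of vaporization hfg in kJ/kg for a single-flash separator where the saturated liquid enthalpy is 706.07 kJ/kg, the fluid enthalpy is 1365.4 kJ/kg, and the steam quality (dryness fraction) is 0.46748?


hfg = (h - hf) / x
hfg = (1365.4 - 706.07) / 0.46748
hfg = 1410.4 kJ/kg


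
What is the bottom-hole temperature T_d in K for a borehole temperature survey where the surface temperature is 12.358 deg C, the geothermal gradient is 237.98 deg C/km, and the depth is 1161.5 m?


T_d = T_surf + grad * d / 1000
T_d = 12.358 + 237.98 * 1161.5 / 1000
T_d = 288.7718 deg C
Convert to K: 288.7718 + 273.15 = 561.92 K
T_d = 561.92 K


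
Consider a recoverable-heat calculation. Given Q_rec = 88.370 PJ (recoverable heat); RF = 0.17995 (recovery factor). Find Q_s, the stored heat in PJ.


Q_s = Q_rec / RF
Q_s = 88.370 / 0.17995
Q_s = 491.08 PJ


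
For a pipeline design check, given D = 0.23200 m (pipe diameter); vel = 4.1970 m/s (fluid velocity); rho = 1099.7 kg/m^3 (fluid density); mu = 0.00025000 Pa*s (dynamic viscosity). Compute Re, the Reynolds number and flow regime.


Step 1: Re = rho*vel*D/mu = 1099.7*4.197*0.232/0.00025 = 4.2831e+06
Step 2: Re = 4.2831e+06 > 4000, so flow is turbulent.
Re = 4.2831e+06 (turbulent)


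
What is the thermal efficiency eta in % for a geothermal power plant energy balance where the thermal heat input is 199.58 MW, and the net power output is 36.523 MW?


eta = W_net / Q_in * 100
eta = 36.523 / 199.58 * 100
eta = 18.300 %


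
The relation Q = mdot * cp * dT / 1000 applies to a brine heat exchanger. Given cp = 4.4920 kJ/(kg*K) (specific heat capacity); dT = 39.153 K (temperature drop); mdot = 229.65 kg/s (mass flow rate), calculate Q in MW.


Q = mdot * cp * dT / 1000
Q = 229.65 * 4.4920 * 39.153 / 1000
Q = 40.390 MW


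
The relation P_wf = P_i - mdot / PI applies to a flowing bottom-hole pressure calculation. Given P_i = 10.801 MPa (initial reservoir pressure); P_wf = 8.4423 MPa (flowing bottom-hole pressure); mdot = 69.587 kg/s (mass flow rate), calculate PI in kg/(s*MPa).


PI = mdot / (P_i - P_wf)
PI = 69.587 / (10.801 - 8.4423)
PI = 29.502 kg/(s*MPa)


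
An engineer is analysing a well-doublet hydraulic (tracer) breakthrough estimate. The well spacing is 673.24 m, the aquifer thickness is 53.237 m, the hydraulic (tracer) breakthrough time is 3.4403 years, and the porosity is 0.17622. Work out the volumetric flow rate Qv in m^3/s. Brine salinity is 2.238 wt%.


Qv = pi*hr*phi*L^2 / (3*t_bt*365.25*86400)
Qv = pi*53.237*0.17622*673.24^2 / (3*3.4403*365.25*86400)
Qv = 0.041014 m^3/s


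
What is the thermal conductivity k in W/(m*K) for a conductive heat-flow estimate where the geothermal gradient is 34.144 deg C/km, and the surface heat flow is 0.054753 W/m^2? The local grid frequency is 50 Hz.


k = q * 1000 / grad
k = 0.054753 * 1000 / 34.144
k = 1.6036 W/(m*K)


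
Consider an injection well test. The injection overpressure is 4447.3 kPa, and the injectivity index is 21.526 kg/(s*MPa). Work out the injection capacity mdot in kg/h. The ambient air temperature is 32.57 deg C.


mdot = II * dP / 1000
mdot = 21.526 * 4447.3 / 1000
mdot = 95.73258 kg/s
Convert: 95.73258 kg/s * 3600.0 = 3.4464e+05 kg/h
mdot = 3.4464e+05 kg/h


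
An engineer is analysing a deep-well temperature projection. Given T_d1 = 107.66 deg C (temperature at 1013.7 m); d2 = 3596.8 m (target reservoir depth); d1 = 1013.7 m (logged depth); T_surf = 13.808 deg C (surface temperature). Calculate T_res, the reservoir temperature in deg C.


Step 1: grad = (T_d1 - T_surf)/d1 * 1000 = (107.66 - 13.808)/1013.7 * 1000 = 92.58360 deg C/km
Step 2: T_res = T_surf + grad*d2/1000 = 13.808 + 92.58360*3596.8/1000 = 346.81 deg C
T_res = 346.81 deg C


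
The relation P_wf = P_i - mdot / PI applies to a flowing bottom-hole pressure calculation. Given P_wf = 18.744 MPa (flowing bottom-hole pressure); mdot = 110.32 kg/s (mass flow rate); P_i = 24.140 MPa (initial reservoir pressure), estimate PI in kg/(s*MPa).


PI = mdot / (P_i - P_wf)
PI = 110.32 / (24.140 - 18.744)
PI = 20.445 kg/(s*MPa)


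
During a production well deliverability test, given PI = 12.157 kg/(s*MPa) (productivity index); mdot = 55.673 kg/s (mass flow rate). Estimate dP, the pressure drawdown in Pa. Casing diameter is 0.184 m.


dP = mdot * 1000 / PI
dP = 55.673 * 1000 / 12.157
dP = 4579.502 kPa
Convert: 4579.502 kPa * 1000.0 = 4.5795e+06 Pa
dP = 4.5795e+06 Pa


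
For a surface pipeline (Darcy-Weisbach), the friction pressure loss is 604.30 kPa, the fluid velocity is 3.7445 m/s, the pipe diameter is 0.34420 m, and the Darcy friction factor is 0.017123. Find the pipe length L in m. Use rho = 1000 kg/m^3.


L = dP*1000*D / (f*rho*vel^2/2)
L = 604.30*1000*0.34420 / (0.017123*1000*3.7445^2/2)
L = 1732.7 m


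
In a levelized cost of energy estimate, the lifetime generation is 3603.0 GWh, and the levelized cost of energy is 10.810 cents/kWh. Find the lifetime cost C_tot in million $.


C_tot = LCOE / 100 * E_tot
C_tot = 10.810 / 100 * 3603.0
C_tot = 389.48 million $


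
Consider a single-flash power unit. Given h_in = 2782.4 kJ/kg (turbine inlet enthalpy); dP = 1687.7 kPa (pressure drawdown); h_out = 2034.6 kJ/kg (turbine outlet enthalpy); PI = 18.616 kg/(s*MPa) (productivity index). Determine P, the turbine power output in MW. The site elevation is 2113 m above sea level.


Step 1: mdot = PI * dP / 1000 = 18.616 * 1687.7 / 1000 = 31.41822 kg/s
Step 2: P = mdot*(h_in - h_out)/1000 = 31.41822*(2782.4 - 2034.6)/1000 = 23.495 MW
P = 23.495 MW


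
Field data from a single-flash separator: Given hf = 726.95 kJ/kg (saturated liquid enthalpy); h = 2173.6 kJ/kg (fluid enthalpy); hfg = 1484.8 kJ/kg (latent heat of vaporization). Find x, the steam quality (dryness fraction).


x = (h - hf) / hfg
x = (2173.6 - 726.95) / 1484.8
x = 0.97431


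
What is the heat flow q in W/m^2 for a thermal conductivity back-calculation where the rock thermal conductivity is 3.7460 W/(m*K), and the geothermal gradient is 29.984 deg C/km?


q = k * grad / 1000
q = 3.7460 * 29.984 / 1000
q = 0.11232 W/m^2


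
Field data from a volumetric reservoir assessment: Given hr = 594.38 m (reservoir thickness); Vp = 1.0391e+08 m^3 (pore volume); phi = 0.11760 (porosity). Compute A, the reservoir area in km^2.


A = Vp / (1e6 * hr * phi)
A = 1.0391e+08 / (1e6 * 594.38 * 0.11760)
A = 1.4866 km^2


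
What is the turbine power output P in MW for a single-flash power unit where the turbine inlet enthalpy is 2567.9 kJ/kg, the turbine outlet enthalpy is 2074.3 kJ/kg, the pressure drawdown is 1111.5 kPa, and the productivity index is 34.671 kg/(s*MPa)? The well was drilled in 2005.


Step 1: mdot = PI * dP / 1000 = 34.671 * 1111.5 / 1000 = 38.53682 kg/s
Step 2: P = mdot*(h_in - h_out)/1000 = 38.53682*(2567.9 - 2074.3)/1000 = 19.022 MW
P = 19.022 MW


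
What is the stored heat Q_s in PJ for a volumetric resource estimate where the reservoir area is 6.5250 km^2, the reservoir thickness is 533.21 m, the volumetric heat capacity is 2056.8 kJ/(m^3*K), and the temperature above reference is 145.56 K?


Step 1: Vr = A*1e6*hr = 6.525*1e6*533.21 = 3.479195e+09 m^3
Step 2: Q_s = Vr*rhoc*dT/1e12 = 3.479195e+09*2056.8*145.56/1e12 = 1041.6 PJ
Q_s = 1041.6 PJ


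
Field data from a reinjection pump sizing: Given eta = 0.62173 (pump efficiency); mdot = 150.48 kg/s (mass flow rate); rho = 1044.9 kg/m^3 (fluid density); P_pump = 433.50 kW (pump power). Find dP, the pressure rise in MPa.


dP = P_pump * rho * eta / mdot
dP = 433.50 * 1044.9 * 0.62173 / 150.48
dP = 1871.487 kPa
Convert: 1871.487 kPa * 0.001 = 1.8715 MPa
dP = 1.8715 MPa


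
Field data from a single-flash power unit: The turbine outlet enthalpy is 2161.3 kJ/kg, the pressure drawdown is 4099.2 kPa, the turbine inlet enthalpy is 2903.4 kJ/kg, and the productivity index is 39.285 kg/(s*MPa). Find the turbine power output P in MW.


Step 1: mdot = PI * dP / 1000 = 39.285 * 4099.2 / 1000 = 161.0371 kg/s
Step 2: P = mdot*(h_in - h_out)/1000 = 161.0371*(2903.4 - 2161.3)/1000 = 119.51 MW
P = 119.51 MW


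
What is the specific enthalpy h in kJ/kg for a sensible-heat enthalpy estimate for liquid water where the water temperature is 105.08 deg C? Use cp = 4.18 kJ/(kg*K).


h = cp * T
h = 4.18 * 105.08
h = 439.23 kJ/kg


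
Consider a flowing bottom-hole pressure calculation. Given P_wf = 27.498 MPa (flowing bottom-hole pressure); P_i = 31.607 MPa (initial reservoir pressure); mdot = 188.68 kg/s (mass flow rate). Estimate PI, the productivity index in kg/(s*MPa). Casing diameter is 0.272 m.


PI = mdot / (P_i - P_wf)
PI = 188.68 / (31.607 - 27.498)
PI = 45.919 kg/(s*MPa)


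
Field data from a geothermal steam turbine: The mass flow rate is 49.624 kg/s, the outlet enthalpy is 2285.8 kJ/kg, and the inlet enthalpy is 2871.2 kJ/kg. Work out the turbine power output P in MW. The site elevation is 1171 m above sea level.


P = mdot * (h_in - h_out) / 1000
P = 49.624 * (2871.2 - 2285.8) / 1000
P = 29.050 MW


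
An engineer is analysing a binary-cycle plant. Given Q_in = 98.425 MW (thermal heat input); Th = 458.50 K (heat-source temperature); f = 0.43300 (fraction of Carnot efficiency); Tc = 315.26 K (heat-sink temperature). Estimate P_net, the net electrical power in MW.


Step 1: eta = (1 - Tc/Th)*f = (1 - 315.26/458.5)*0.433 = 0.1352735
Step 2: P_net = eta * Q_in = 0.1352735 * 98.425 = 13.314 MW
P_net = 13.314 MW


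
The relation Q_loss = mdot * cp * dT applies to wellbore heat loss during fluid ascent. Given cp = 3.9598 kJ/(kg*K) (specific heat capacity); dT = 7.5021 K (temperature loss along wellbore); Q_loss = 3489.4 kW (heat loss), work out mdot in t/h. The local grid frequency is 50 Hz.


mdot = Q_loss / (cp * dT)
mdot = 3489.4 / (3.9598 * 7.5021)
mdot = 117.4613 kg/s
Convert: 117.4613 kg/s * 3.6 = 422.86 t/h
mdot = 422.86 t/h


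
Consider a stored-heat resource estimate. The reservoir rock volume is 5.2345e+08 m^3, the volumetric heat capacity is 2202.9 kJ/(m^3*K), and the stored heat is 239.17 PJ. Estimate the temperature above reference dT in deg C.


dT = Q_s * 1e12 / (Vr * rhoc)
dT = 239.17 * 1e12 / (5.2345e+08 * 2202.9)
dT = 207.4134 K
Convert (temperature difference, 1 K = 1 deg C): 207.4134 K = 207.4134 deg C
dT = 207.41 deg C


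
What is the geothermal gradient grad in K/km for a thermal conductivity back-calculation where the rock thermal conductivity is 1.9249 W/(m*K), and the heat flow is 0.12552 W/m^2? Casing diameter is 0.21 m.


grad = q / k * 1000
grad = 0.12552 / 1.9249 * 1000
grad = 65.20858 deg C/km
Convert: 65.20858 deg C/km * 1.0 = 65.209 K/km
grad = 65.209 K/km


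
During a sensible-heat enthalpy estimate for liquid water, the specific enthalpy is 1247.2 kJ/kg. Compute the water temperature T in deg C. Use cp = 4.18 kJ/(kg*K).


T = h / cp
T = 1247.2 / 4.18
T = 298.37 deg C


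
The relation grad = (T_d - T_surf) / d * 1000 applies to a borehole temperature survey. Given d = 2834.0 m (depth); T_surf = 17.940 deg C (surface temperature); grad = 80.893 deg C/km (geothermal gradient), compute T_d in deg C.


T_d = T_surf + grad * d / 1000
T_d = 17.940 + 80.893 * 2834.0 / 1000
T_d = 247.19 deg C


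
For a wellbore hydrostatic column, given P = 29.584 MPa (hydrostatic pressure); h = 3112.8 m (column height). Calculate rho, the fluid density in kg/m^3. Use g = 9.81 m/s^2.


rho = P * 1e6 / (g * h)
rho = 29.584 * 1e6 / (9.81 * 3112.8)
rho = 968.81 kg/m^3


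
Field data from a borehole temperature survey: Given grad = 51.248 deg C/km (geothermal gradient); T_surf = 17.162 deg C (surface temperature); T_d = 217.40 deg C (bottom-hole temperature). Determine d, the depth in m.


d = (T_d - T_surf) / grad * 1000
d = (217.40 - 17.162) / 51.248 * 1000
d = 3907.2 m


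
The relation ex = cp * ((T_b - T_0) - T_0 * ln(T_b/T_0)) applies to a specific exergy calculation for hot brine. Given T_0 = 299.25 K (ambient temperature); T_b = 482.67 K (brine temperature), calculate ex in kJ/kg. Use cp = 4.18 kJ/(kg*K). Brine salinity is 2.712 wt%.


ex = cp * ((T_b - T_0) - T_0 * ln(T_b/T_0))
ex = 4.18 * ((482.67 - 299.25) - 299.25 * ln(482.67/299.25))
ex = 168.71 kJ/kg


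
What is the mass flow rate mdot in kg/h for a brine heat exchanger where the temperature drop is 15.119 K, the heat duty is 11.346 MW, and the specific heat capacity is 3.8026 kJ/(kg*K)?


mdot = Q * 1000 / (cp * dT)
mdot = 11.346 * 1000 / (3.8026 * 15.119)
mdot = 197.3509 kg/s
Convert: 197.3509 kg/s * 3600.0 = 7.1046e+05 kg/h
mdot = 7.1046e+05 kg/h


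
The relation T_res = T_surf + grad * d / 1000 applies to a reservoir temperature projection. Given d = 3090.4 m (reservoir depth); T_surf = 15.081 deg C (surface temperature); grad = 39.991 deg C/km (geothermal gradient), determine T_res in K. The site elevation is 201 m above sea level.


T_res = T_surf + grad * d / 1000
T_res = 15.081 + 39.991 * 3090.4 / 1000
T_res = 138.6692 deg C
Convert to K: 138.6692 + 273.15 = 411.82 K
T_res = 411.82 K


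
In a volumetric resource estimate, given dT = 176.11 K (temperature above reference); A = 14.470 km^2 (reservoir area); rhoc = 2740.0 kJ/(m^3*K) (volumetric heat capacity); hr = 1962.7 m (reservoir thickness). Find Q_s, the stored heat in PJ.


Step 1: Vr = A*1e6*hr = 14.47*1e6*1962.7 = 2.840027e+10 m^3
Step 2: Q_s = Vr*rhoc*dT/1e12 = 2.840027e+10*2740.0*176.11/1e12 = 13704 PJ
Q_s = 13704 PJ


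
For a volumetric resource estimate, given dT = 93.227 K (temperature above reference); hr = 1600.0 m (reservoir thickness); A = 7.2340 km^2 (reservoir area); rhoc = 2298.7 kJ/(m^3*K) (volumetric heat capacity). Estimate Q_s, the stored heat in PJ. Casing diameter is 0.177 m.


Step 1: Vr = A*1e6*hr = 7.234*1e6*1600.0 = 1.157440e+10 m^3
Step 2: Q_s = Vr*rhoc*dT/1e12 = 1.157440e+10*2298.7*93.227/1e12 = 2480.4 PJ
Q_s = 2480.4 PJ


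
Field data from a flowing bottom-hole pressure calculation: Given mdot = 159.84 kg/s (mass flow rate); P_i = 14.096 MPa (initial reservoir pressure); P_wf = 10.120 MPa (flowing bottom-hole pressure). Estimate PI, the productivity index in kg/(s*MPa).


PI = mdot / (P_i - P_wf)
PI = 159.84 / (14.096 - 10.120)
PI = 40.201 kg/(s*MPa)


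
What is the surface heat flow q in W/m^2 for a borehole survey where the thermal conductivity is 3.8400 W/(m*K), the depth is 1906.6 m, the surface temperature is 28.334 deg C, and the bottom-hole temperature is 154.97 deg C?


Step 1: grad = (T_d - T_surf)/d * 1000 = (154.97 - 28.334)/1906.6 * 1000 = 66.41980 deg C/km
Step 2: q = k * grad / 1000 = 3.84 * 66.41980 / 1000 = 0.25505 W/m^2
q = 0.25505 W/m^2


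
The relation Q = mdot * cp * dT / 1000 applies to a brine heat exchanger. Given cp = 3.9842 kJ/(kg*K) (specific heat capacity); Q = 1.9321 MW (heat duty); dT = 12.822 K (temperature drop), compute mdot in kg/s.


mdot = Q * 1000 / (cp * dT)
mdot = 1.9321 * 1000 / (3.9842 * 12.822)
mdot = 37.821 kg/s


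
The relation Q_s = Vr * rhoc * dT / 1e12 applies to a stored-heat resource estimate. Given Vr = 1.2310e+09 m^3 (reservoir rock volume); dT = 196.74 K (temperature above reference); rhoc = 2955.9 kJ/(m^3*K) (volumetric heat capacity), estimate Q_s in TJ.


Q_s = Vr * rhoc * dT / 1e12
Q_s = 1.2310e+09 * 2955.9 * 196.74 / 1e12
Q_s = 715.8804 PJ
Convert: 715.8804 PJ * 1000.0 = 7.1588e+05 TJ
Q_s = 7.1588e+05 TJ


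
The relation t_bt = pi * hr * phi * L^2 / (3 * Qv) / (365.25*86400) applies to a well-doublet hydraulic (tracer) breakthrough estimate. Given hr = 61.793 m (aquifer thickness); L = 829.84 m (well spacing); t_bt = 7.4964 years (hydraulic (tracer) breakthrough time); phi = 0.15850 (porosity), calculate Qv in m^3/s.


Qv = pi*hr*phi*L^2 / (3*t_bt*365.25*86400)
Qv = pi*61.793*0.15850*829.84^2 / (3*7.4964*365.25*86400)
Qv = 0.029856 m^3/s


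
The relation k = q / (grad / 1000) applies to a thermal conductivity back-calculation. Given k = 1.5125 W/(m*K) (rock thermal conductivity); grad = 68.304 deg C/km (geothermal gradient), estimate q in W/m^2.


q = k * grad / 1000
q = 1.5125 * 68.304 / 1000
q = 0.10331 W/m^2


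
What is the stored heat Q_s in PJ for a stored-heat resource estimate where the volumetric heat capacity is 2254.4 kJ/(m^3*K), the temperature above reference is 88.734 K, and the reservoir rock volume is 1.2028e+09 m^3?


Q_s = Vr * rhoc * dT / 1e12
Q_s = 1.2028e+09 * 2254.4 * 88.734 / 1e12
Q_s = 240.61 PJ


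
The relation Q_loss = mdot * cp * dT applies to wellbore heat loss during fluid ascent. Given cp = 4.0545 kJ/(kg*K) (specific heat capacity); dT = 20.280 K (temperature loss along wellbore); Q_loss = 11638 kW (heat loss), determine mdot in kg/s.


mdot = Q_loss / (cp * dT)
mdot = 11638 / (4.0545 * 20.280)
mdot = 141.54 kg/s


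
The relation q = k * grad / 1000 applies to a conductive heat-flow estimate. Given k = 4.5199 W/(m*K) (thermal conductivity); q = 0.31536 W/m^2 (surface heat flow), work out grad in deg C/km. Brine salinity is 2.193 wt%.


grad = q * 1000 / k
grad = 0.31536 * 1000 / 4.5199
grad = 69.771 deg C/km


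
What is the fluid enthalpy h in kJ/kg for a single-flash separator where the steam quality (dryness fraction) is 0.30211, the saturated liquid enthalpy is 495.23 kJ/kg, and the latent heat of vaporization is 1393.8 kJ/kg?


h = hf + x * hfg
h = 495.23 + 0.30211 * 1393.8
h = 916.31 kJ/kg


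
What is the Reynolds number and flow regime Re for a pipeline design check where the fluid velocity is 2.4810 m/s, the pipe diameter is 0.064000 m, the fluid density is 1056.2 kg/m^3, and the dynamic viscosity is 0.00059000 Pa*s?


Step 1: Re = rho*vel*D/mu = 1056.2*2.481*0.064/0.00059 = 2.8425e+05
Step 2: Re = 2.8425e+05 > 4000, so flow is turbulent.
Re = 2.8425e+05 (turbulent)


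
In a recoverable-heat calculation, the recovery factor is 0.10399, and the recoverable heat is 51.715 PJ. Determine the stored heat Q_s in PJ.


Q_s = Q_rec / RF
Q_s = 51.715 / 0.10399
Q_s = 497.31 PJ


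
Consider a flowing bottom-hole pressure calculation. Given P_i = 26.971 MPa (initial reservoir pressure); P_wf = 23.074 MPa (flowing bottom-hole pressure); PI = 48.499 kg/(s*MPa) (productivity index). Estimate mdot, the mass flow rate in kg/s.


mdot = (P_i - P_wf) * PI
mdot = (26.971 - 23.074) * 48.499
mdot = 189.00 kg/s


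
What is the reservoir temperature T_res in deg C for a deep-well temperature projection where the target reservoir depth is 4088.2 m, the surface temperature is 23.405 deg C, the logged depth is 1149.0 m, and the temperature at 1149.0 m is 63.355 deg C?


Step 1: grad = (T_d1 - T_surf)/d1 * 1000 = (63.355 - 23.405)/1149.0 * 1000 = 34.76936 deg C/km
Step 2: T_res = T_surf + grad*d2/1000 = 23.405 + 34.76936*4088.2/1000 = 165.55 deg C
T_res = 165.55 deg C


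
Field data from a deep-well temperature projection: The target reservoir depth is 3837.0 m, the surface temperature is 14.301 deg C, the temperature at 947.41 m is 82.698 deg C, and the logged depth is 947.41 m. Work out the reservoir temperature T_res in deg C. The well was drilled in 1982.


Step 1: grad = (T_d1 - T_surf)/d1 * 1000 = (82.698 - 14.301)/947.41 * 1000 = 72.19366 deg C/km
Step 2: T_res = T_surf + grad*d2/1000 = 14.301 + 72.19366*3837.0/1000 = 291.31 deg C
T_res = 291.31 deg C


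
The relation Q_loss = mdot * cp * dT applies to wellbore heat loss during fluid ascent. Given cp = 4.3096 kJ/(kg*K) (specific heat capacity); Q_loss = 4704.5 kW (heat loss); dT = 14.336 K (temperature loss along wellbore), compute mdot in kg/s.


mdot = Q_loss / (cp * dT)
mdot = 4704.5 / (4.3096 * 14.336)
mdot = 76.146 kg/s


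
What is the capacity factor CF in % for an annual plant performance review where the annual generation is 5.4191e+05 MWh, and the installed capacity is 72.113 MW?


CF = E_a / (cap * 8760) * 100
CF = 5.4191e+05 / (72.113 * 8760) * 100
CF = 85.785 %


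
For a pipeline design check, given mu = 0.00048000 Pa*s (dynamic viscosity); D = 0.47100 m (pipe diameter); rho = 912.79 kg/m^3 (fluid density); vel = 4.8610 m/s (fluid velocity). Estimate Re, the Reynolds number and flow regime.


Step 1: Re = rho*vel*D/mu = 912.79*4.861*0.471/0.00048 = 4.3539e+06
Step 2: Re = 4.3539e+06 > 4000, so flow is turbulent.
Re = 4.3539e+06 (turbulent)


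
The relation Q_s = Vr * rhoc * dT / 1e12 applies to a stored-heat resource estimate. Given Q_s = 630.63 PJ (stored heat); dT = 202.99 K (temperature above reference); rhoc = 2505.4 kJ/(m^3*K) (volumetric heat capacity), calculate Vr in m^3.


Vr = Q_s * 1e12 / (rhoc * dT)
Vr = 630.63 * 1e12 / (2505.4 * 202.99)
Vr = 1.2400e+09 m^3


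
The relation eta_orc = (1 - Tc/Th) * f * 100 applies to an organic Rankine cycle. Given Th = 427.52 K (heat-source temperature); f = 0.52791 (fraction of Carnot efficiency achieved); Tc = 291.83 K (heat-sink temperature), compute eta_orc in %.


eta_orc = (1 - Tc/Th) * f * 100
eta_orc = (1 - 291.83/427.52) * 0.52791 * 100
eta_orc = 16.755 %


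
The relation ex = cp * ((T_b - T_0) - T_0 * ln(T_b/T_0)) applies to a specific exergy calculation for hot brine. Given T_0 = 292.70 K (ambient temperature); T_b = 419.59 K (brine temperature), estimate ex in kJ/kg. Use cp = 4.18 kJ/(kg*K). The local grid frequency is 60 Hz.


ex = cp * ((T_b - T_0) - T_0 * ln(T_b/T_0))
ex = 4.18 * ((419.59 - 292.70) - 292.70 * ln(419.59/292.70))
ex = 89.786 kJ/kg


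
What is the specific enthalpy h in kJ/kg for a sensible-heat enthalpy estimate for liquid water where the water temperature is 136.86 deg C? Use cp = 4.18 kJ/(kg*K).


h = cp * T
h = 4.18 * 136.86
h = 572.07 kJ/kg


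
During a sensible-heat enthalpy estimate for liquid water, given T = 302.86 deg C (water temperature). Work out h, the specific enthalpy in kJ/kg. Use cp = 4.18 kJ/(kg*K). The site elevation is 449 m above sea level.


h = cp * T
h = 4.18 * 302.86
h = 1266.0 kJ/kg


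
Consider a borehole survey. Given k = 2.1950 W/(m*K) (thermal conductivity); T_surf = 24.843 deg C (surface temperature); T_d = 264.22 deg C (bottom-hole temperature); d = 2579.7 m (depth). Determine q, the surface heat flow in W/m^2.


Step 1: grad = (T_d - T_surf)/d * 1000 = (264.22 - 24.843)/2579.7 * 1000 = 92.79257 deg C/km
Step 2: q = k * grad / 1000 = 2.195 * 92.79257 / 1000 = 0.20368 W/m^2
q = 0.20368 W/m^2
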